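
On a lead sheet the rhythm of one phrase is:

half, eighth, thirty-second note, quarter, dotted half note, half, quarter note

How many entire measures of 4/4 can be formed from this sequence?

2

One bar of 4/4 = 32 thirty-second notes.
Express everything in thirty-second notes: half = 16; eighth = 4; thirty-second note = 1; quarter = 8; dotted half note = 24; half = 16; quarter note = 8.
Adding: 16 + 4 + 1 + 8 + 24 + 16 + 8 = 77.
77 ÷ 32 = 2 complete bars with 13 left over.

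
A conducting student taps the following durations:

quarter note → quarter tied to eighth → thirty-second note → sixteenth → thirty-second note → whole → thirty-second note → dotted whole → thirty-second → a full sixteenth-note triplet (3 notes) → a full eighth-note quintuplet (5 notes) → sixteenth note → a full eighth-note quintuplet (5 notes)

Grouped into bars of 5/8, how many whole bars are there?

7

One bar of 5/8 = 20 thirty-second notes.
Convert each value to thirty-second notes: quarter note = 8; quarter tied to eighth (quarter + eighth) = 12; thirty-second note = 1; sixteenth = 2; thirty-second note = 1; whole = 32; thirty-second note = 1; dotted whole = 48; thirty-second = 1; a full sixteenth-note triplet (3 notes) (three triplet sixteenths span one eighth) = 4; a full eighth-note quintuplet (5 notes) (five quintuplet eighths span one half) = 16; sixteenth note = 2; a full eighth-note quintuplet (5 notes) (five quintuplet eighths span one half) = 16.
Sum: 8 + 12 + 1 + 2 + 1 + 32 + 1 + 48 + 1 + 4 + 16 + 2 + 16 = 144.
144 ÷ 20 = 7 complete bars with 4 left over.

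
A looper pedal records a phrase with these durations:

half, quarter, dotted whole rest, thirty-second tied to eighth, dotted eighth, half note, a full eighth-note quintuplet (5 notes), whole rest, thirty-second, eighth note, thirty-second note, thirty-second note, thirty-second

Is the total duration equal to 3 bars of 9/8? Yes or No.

No

One bar of 9/8 = 36 thirty-second notes, so 3 bars = 108.
Working in thirty-second notes: half = 16; quarter = 8; dotted whole rest = 48; thirty-second tied to eighth (thirty-second + eighth) = 5; dotted eighth = 6; half note = 16; a full eighth-note quintuplet (5 notes) (five quintuplet eighths span one half) = 16; whole rest = 32; thirty-second = 1; eighth note = 4; thirty-second note = 1; thirty-second note = 1; thirty-second = 1.
Sum: 16 + 8 + 48 + 5 + 6 + 16 + 16 + 32 + 1 + 4 + 1 + 1 + 1 = 155.
155 exceeds 108, so the answer is No.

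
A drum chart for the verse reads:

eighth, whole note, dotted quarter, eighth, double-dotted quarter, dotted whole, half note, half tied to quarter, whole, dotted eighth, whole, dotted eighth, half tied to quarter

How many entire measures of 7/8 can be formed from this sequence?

One bar of 7/8 = 14 sixteenth notes.
Convert each value to sixteenth notes: eighth = 2; whole note = 16; dotted quarter = 6; eighth = 2; double-dotted quarter = 7; dotted whole = 24; half note = 8; half tied to quarter (half + quarter) = 12; whole = 16; dotted eighth = 3; whole = 16; dotted eighth = 3; half tied to quarter (half + quarter) = 12.
Total: 2 + 16 + 6 + 2 + 7 + 24 + 8 + 12 + 16 + 3 + 16 + 3 + 12 = 127.
127 ÷ 14 = 9 complete bars with 1 left over.

9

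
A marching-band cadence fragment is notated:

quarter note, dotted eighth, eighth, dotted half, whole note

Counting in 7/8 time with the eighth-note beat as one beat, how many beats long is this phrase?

One eighth-note beat = 2 sixteenth notes.
Working in sixteenth notes: quarter note = 4; dotted eighth = 3; eighth = 2; dotted half = 12; whole note = 16.
Adding: 4 + 3 + 2 + 12 + 16 = 37.
37 ÷ 2 = 18.5 beats.

18.5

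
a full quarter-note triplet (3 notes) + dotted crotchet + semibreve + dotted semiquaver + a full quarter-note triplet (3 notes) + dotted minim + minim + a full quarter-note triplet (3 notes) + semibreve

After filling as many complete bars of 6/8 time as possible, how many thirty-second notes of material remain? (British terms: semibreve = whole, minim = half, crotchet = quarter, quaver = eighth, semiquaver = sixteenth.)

One bar of 6/8 = 24 thirty-second notes.
Express everything in thirty-second notes: a full quarter-note triplet (3 notes) (three triplet quarters span one half) = 16; dotted crotchet = 12; semibreve = 32; dotted semiquaver = 3; a full quarter-note triplet (3 notes) (three triplet quarters span one half) = 16; dotted minim = 24; minim = 16; a full quarter-note triplet (3 notes) (three triplet quarters span one half) = 16; semibreve = 32.
Total: 16 + 12 + 32 + 3 + 16 + 24 + 16 + 16 + 32 = 167.
167 ÷ 24 = 6 complete bars with 23 thirty-second notes remaining.

23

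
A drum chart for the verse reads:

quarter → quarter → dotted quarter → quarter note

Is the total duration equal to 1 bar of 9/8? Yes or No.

Yes

One bar of 9/8 = 9 eighth notes.
Working in eighth notes: quarter = 2; quarter = 2; dotted quarter = 3; quarter note = 2.
Altogether 2 + 2 + 3 + 2 = 9.
9 equals 9, so the answer is Yes.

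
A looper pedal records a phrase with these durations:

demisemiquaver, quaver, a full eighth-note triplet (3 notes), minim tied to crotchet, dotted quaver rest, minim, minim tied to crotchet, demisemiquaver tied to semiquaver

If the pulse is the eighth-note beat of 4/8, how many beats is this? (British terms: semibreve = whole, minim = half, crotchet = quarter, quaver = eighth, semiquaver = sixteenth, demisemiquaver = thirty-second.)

One eighth-note beat = 4 thirty-second notes.
In thirty-second notes: demisemiquaver = 1; quaver = 4; a full eighth-note triplet (3 notes) (three triplet eighths span one quarter) = 8; minim tied to crotchet (minim + crotchet) = 24; dotted quaver rest = 6; minim = 16; minim tied to crotchet (minim + crotchet) = 24; demisemiquaver tied to semiquaver (demisemiquaver + semiquaver) = 3.
Adding: 1 + 4 + 8 + 24 + 6 + 16 + 24 + 3 = 86.
86 ÷ 4 = 21.5 beats.

21.5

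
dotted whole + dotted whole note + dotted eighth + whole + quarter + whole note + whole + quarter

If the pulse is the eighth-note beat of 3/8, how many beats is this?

53.5

One eighth-note beat = 2 sixteenth notes.
Working in sixteenth notes: dotted whole = 24; dotted whole note = 24; dotted eighth = 3; whole = 16; quarter = 4; whole note = 16; whole = 16; quarter = 4.
Adding: 24 + 24 + 3 + 16 + 4 + 16 + 16 + 4 = 107.
107 ÷ 2 = 53.5 beats.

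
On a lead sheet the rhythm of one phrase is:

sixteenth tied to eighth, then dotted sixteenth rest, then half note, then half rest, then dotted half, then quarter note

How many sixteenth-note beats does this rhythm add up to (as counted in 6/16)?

36.5

One sixteenth-note beat = 2 thirty-second notes.
Each duration in thirty-second notes: sixteenth tied to eighth (sixteenth + eighth) = 6; dotted sixteenth rest = 3; half note = 16; half rest = 16; dotted half = 24; quarter note = 8.
Altogether 6 + 3 + 16 + 16 + 24 + 8 = 73.
73 ÷ 2 = 36.5 beats.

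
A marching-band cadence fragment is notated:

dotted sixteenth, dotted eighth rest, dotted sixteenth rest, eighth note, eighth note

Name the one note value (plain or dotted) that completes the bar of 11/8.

dotted half note

The bar of 11/8 = 44 thirty-second notes.
Each duration in thirty-second notes: dotted sixteenth = 3; dotted eighth rest = 6; dotted sixteenth rest = 3; eighth note = 4; eighth note = 4.
Total: 3 + 6 + 3 + 4 + 4 = 20.
Remaining: 44 − 20 = 24 thirty-second notes, which is a dotted half note.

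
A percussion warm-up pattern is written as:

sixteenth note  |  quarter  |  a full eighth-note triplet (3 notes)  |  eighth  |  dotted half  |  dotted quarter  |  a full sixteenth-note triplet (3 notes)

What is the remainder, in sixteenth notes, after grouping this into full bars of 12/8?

7

One bar of 12/8 = 24 sixteenth notes.
In sixteenth notes: sixteenth note = 1; quarter = 4; a full eighth-note triplet (3 notes) (three triplet eighths span one quarter) = 4; eighth = 2; dotted half = 12; dotted quarter = 6; a full sixteenth-note triplet (3 notes) (three triplet sixteenths span one eighth) = 2.
Total: 1 + 4 + 4 + 2 + 12 + 6 + 2 = 31.
31 ÷ 24 = 1 complete bar with 7 sixteenth notes remaining.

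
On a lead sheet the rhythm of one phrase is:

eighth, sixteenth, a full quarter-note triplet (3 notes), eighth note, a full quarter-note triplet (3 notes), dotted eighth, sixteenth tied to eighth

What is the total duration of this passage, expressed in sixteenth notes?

In sixteenth notes: eighth = 2; sixteenth = 1; a full quarter-note triplet (3 notes) (three triplet quarters span one half) = 8; eighth note = 2; a full quarter-note triplet (3 notes) (three triplet quarters span one half) = 8; dotted eighth = 3; sixteenth tied to eighth (sixteenth + eighth) = 3.
Sum: 2 + 1 + 8 + 2 + 8 + 3 + 3 = 27 sixteenth notes.

27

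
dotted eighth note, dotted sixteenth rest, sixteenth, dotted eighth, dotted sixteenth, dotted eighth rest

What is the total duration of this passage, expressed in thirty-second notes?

Convert each value to thirty-second notes: dotted eighth note = 6; dotted sixteenth rest = 3; sixteenth = 2; dotted eighth = 6; dotted sixteenth = 3; dotted eighth rest = 6.
Adding: 6 + 3 + 2 + 6 + 3 + 6 = 26 thirty-second notes.

26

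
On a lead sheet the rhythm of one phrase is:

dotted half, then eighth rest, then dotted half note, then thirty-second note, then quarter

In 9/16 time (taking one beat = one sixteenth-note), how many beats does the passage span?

One sixteenth-note beat = 2 thirty-second notes.
Each duration in thirty-second notes: dotted half = 24; eighth rest = 4; dotted half note = 24; thirty-second note = 1; quarter = 8.
Sum: 24 + 4 + 24 + 1 + 8 = 61.
61 ÷ 2 = 30.5 beats.

30.5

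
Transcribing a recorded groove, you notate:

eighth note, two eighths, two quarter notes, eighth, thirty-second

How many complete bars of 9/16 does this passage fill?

One bar of 9/16 = 18 thirty-second notes.
Convert each value to thirty-second notes: eighth note = 4; eighth = 4; eighth = 4; quarter note = 8; quarter note = 8; eighth = 4; thirty-second = 1.
Total: 4 + 4 + 4 + 8 + 8 + 4 + 1 = 33.
33 ÷ 18 = 1 complete bar with 15 left over.

1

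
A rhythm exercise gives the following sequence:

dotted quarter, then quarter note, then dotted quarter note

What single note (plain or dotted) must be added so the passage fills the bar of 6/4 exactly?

The bar of 6/4 = 12 eighth notes.
Working in eighth notes: dotted quarter = 3; quarter note = 2; dotted quarter note = 3.
Altogether 3 + 2 + 3 = 8.
Remaining: 12 − 8 = 4 eighth notes, which is a half note.

half note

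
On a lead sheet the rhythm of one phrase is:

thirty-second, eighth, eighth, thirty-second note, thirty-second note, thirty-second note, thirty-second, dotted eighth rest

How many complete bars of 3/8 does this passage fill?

One bar of 3/8 = 12 thirty-second notes.
Working in thirty-second notes: thirty-second = 1; eighth = 4; eighth = 4; thirty-second note = 1; thirty-second note = 1; thirty-second note = 1; thirty-second = 1; dotted eighth rest = 6.
Total: 1 + 4 + 4 + 1 + 1 + 1 + 1 + 6 = 19.
19 ÷ 12 = 1 complete bar with 7 left over.

1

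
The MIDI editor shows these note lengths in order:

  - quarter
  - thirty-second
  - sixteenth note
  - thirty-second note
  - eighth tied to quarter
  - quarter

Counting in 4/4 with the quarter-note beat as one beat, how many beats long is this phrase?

4

One quarter-note beat = 8 thirty-second notes.
Express everything in thirty-second notes: quarter = 8; thirty-second = 1; sixteenth note = 2; thirty-second note = 1; eighth tied to quarter (eighth + quarter) = 12; quarter = 8.
Adding: 8 + 1 + 2 + 1 + 12 + 8 = 32.
32 ÷ 8 = 4 beats.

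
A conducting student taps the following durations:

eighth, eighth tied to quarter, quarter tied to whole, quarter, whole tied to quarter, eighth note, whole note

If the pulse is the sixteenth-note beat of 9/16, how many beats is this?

70

One sixteenth-note beat = 2 thirty-second notes.
Working in thirty-second notes: eighth = 4; eighth tied to quarter (eighth + quarter) = 12; quarter tied to whole (quarter + whole) = 40; quarter = 8; whole tied to quarter (whole + quarter) = 40; eighth note = 4; whole note = 32.
Altogether 4 + 12 + 40 + 8 + 40 + 4 + 32 = 140.
140 ÷ 2 = 70 beats.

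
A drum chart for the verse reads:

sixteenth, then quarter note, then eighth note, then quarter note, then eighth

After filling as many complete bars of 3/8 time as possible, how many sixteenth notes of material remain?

One bar of 3/8 = 6 sixteenth notes.
Convert each value to sixteenth notes: sixteenth = 1; quarter note = 4; eighth note = 2; quarter note = 4; eighth = 2.
Altogether 1 + 4 + 2 + 4 + 2 = 13.
13 ÷ 6 = 2 complete bars with 1 sixteenth note remaining.

1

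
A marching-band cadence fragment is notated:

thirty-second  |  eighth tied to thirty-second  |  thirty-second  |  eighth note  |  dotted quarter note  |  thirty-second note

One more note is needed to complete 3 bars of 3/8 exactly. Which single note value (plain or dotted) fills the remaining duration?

dotted quarter note

3 bars of 3/8 = 36 thirty-second notes.
Working in thirty-second notes: thirty-second = 1; eighth tied to thirty-second (eighth + thirty-second) = 5; thirty-second = 1; eighth note = 4; dotted quarter note = 12; thirty-second note = 1.
Total: 1 + 5 + 1 + 4 + 12 + 1 = 24.
Remaining: 36 − 24 = 12 thirty-second notes, which is a dotted quarter note.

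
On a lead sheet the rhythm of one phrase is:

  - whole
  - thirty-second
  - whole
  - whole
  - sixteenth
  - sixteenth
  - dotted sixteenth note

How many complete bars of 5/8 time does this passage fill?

5

One bar of 5/8 = 20 thirty-second notes.
Express everything in thirty-second notes: whole = 32; thirty-second = 1; whole = 32; whole = 32; sixteenth = 2; sixteenth = 2; dotted sixteenth note = 3.
Adding: 32 + 1 + 32 + 32 + 2 + 2 + 3 = 104.
104 ÷ 20 = 5 complete bars with 4 left over.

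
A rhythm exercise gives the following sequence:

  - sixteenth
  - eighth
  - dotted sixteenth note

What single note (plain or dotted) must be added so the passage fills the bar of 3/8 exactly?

dotted sixteenth note

The bar of 3/8 = 12 thirty-second notes.
Convert each value to thirty-second notes: sixteenth = 2; eighth = 4; dotted sixteenth note = 3.
Altogether 2 + 4 + 3 = 9.
Remaining: 12 − 9 = 3 thirty-second notes, which is a dotted sixteenth note.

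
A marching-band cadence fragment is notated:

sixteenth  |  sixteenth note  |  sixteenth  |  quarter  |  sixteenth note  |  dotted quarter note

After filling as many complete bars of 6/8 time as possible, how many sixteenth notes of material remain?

2

One bar of 6/8 = 12 sixteenth notes.
Convert each value to sixteenth notes: sixteenth = 1; sixteenth note = 1; sixteenth = 1; quarter = 4; sixteenth note = 1; dotted quarter note = 6.
Sum: 1 + 1 + 1 + 4 + 1 + 6 = 14.
14 ÷ 12 = 1 complete bar with 2 sixteenth notes remaining.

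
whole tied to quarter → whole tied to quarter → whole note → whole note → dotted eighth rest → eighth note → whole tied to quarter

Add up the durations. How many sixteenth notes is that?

97

In sixteenth notes: whole tied to quarter (whole + quarter) = 20; whole tied to quarter (whole + quarter) = 20; whole note = 16; whole note = 16; dotted eighth rest = 3; eighth note = 2; whole tied to quarter (whole + quarter) = 20.
Sum: 20 + 20 + 16 + 16 + 3 + 2 + 20 = 97 sixteenth notes.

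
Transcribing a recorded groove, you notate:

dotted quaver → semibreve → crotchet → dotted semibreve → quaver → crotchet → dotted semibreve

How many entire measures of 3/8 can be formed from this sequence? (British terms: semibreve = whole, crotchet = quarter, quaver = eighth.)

12

One bar of 3/8 = 6 sixteenth notes.
Working in sixteenth notes: dotted quaver = 3; semibreve = 16; crotchet = 4; dotted semibreve = 24; quaver = 2; crotchet = 4; dotted semibreve = 24.
Total: 3 + 16 + 4 + 24 + 2 + 4 + 24 = 77.
77 ÷ 6 = 12 complete bars with 5 left over.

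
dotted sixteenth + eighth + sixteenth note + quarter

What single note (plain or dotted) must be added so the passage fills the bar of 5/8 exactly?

The bar of 5/8 = 20 thirty-second notes.
Convert each value to thirty-second notes: dotted sixteenth = 3; eighth = 4; sixteenth note = 2; quarter = 8.
Sum: 3 + 4 + 2 + 8 = 17.
Remaining: 20 − 17 = 3 thirty-second notes, which is a dotted sixteenth note.

dotted sixteenth note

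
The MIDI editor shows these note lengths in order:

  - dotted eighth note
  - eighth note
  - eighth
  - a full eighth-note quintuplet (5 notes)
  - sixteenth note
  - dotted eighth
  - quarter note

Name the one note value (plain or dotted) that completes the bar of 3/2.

sixteenth note

The bar of 3/2 = 24 sixteenth notes.
Convert each value to sixteenth notes: dotted eighth note = 3; eighth note = 2; eighth = 2; a full eighth-note quintuplet (5 notes) (five quintuplet eighths span one half) = 8; sixteenth note = 1; dotted eighth = 3; quarter note = 4.
Altogether 3 + 2 + 2 + 8 + 1 + 3 + 4 = 23.
Remaining: 24 − 23 = 1 sixteenth note, which is a sixteenth note.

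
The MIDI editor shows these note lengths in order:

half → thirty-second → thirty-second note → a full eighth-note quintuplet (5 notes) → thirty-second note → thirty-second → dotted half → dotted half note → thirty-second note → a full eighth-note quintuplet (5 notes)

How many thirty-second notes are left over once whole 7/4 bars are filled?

One bar of 7/4 = 56 thirty-second notes.
Each duration in thirty-second notes: half = 16; thirty-second = 1; thirty-second note = 1; a full eighth-note quintuplet (5 notes) (five quintuplet eighths span one half) = 16; thirty-second note = 1; thirty-second = 1; dotted half = 24; dotted half note = 24; thirty-second note = 1; a full eighth-note quintuplet (5 notes) (five quintuplet eighths span one half) = 16.
Sum: 16 + 1 + 1 + 16 + 1 + 1 + 24 + 24 + 1 + 16 = 101.
101 ÷ 56 = 1 complete bar with 45 thirty-second notes remaining.

45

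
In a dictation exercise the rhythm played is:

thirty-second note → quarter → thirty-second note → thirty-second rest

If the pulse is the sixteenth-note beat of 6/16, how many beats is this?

5.5

One sixteenth-note beat = 2 thirty-second notes.
Working in thirty-second notes: thirty-second note = 1; quarter = 8; thirty-second note = 1; thirty-second rest = 1.
Sum: 1 + 8 + 1 + 1 = 11.
11 ÷ 2 = 5.5 beats.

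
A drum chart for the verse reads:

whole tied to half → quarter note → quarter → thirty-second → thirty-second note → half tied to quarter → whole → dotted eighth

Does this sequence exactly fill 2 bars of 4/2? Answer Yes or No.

One bar of 4/2 = 64 thirty-second notes, so 2 bars = 128.
Working in thirty-second notes: whole tied to half (whole + half) = 48; quarter note = 8; quarter = 8; thirty-second = 1; thirty-second note = 1; half tied to quarter (half + quarter) = 24; whole = 32; dotted eighth = 6.
Adding: 48 + 8 + 8 + 1 + 1 + 24 + 32 + 6 = 128.
128 equals 128, so the answer is Yes.

Yes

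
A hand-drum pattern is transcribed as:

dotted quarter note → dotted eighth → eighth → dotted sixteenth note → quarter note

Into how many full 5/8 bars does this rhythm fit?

1

One bar of 5/8 = 20 thirty-second notes.
Each duration in thirty-second notes: dotted quarter note = 12; dotted eighth = 6; eighth = 4; dotted sixteenth note = 3; quarter note = 8.
Total: 12 + 6 + 4 + 3 + 8 = 33.
33 ÷ 20 = 1 complete bar with 13 left over.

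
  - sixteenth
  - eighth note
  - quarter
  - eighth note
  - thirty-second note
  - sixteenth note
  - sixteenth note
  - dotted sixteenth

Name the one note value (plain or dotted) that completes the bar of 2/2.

The bar of 2/2 = 32 thirty-second notes.
Express everything in thirty-second notes: sixteenth = 2; eighth note = 4; quarter = 8; eighth note = 4; thirty-second note = 1; sixteenth note = 2; sixteenth note = 2; dotted sixteenth = 3.
Total: 2 + 4 + 8 + 4 + 1 + 2 + 2 + 3 = 26.
Remaining: 32 − 26 = 6 thirty-second notes, which is a dotted eighth note.

dotted eighth note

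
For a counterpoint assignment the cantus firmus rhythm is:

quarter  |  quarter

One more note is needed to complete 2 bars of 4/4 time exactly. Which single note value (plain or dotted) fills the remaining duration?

2 bars of 4/4 = 8 quarter notes.
Working in quarter notes: quarter = 1; quarter = 1.
Sum: 1 + 1 = 2.
Remaining: 8 − 2 = 6 quarter notes, which is a dotted whole note.

dotted whole note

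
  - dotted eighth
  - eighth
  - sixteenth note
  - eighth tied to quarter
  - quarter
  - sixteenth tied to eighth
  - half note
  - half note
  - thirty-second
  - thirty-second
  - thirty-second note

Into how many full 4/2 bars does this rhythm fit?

1

One bar of 4/2 = 64 thirty-second notes.
Convert each value to thirty-second notes: dotted eighth = 6; eighth = 4; sixteenth note = 2; eighth tied to quarter (eighth + quarter) = 12; quarter = 8; sixteenth tied to eighth (sixteenth + eighth) = 6; half note = 16; half note = 16; thirty-second = 1; thirty-second = 1; thirty-second note = 1.
Total: 6 + 4 + 2 + 12 + 8 + 6 + 16 + 16 + 1 + 1 + 1 = 73.
73 ÷ 64 = 1 complete bar with 9 left over.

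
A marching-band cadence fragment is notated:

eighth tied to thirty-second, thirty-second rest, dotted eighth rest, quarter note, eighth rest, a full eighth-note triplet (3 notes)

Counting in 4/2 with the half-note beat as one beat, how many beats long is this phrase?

One half-note beat = 16 thirty-second notes.
Express everything in thirty-second notes: eighth tied to thirty-second (eighth + thirty-second) = 5; thirty-second rest = 1; dotted eighth rest = 6; quarter note = 8; eighth rest = 4; a full eighth-note triplet (3 notes) (three triplet eighths span one quarter) = 8.
Adding: 5 + 1 + 6 + 8 + 4 + 8 = 32.
32 ÷ 16 = 2 beats.

2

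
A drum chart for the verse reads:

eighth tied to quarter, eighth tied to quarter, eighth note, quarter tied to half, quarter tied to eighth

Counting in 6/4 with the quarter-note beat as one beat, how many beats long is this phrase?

8

One quarter-note beat = 2 eighth notes.
Working in eighth notes: eighth tied to quarter (eighth + quarter) = 3; eighth tied to quarter (eighth + quarter) = 3; eighth note = 1; quarter tied to half (quarter + half) = 6; quarter tied to eighth (quarter + eighth) = 3.
Total: 3 + 3 + 1 + 6 + 3 = 16.
16 ÷ 2 = 8 beats.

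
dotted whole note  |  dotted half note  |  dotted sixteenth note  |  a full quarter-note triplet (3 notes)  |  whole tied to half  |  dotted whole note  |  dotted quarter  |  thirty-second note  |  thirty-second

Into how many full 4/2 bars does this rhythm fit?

One bar of 4/2 = 64 thirty-second notes.
Working in thirty-second notes: dotted whole note = 48; dotted half note = 24; dotted sixteenth note = 3; a full quarter-note triplet (3 notes) (three triplet quarters span one half) = 16; whole tied to half (whole + half) = 48; dotted whole note = 48; dotted quarter = 12; thirty-second note = 1; thirty-second = 1.
Adding: 48 + 24 + 3 + 16 + 48 + 48 + 12 + 1 + 1 = 201.
201 ÷ 64 = 3 complete bars with 9 left over.

3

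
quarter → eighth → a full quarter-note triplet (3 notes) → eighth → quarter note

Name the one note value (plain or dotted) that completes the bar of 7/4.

The bar of 7/4 = 14 eighth notes.
Express everything in eighth notes: quarter = 2; eighth = 1; a full quarter-note triplet (3 notes) (three triplet quarters span one half) = 4; eighth = 1; quarter note = 2.
Altogether 2 + 1 + 4 + 1 + 2 = 10.
Remaining: 14 − 10 = 4 eighth notes, which is a half note.

half note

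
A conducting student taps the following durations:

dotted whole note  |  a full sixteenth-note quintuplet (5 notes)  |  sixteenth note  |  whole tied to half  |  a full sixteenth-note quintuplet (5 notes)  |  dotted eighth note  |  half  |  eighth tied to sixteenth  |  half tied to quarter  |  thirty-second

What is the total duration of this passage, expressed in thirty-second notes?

167

Each duration in thirty-second notes: dotted whole note = 48; a full sixteenth-note quintuplet (5 notes) (five quintuplet sixteenths span one quarter) = 8; sixteenth note = 2; whole tied to half (whole + half) = 48; a full sixteenth-note quintuplet (5 notes) (five quintuplet sixteenths span one quarter) = 8; dotted eighth note = 6; half = 16; eighth tied to sixteenth (eighth + sixteenth) = 6; half tied to quarter (half + quarter) = 24; thirty-second = 1.
Sum: 48 + 8 + 2 + 48 + 8 + 6 + 16 + 6 + 24 + 1 = 167 thirty-second notes.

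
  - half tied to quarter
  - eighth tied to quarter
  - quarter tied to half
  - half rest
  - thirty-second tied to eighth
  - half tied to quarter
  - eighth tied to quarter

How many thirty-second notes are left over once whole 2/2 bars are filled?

One bar of 2/2 = 32 thirty-second notes.
Working in thirty-second notes: half tied to quarter (half + quarter) = 24; eighth tied to quarter (eighth + quarter) = 12; quarter tied to half (quarter + half) = 24; half rest = 16; thirty-second tied to eighth (thirty-second + eighth) = 5; half tied to quarter (half + quarter) = 24; eighth tied to quarter (eighth + quarter) = 12.
Total: 24 + 12 + 24 + 16 + 5 + 24 + 12 = 117.
117 ÷ 32 = 3 complete bars with 21 thirty-second notes remaining.

21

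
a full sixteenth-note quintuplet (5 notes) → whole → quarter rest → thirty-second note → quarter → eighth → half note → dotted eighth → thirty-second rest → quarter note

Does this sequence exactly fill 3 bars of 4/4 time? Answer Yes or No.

No

One bar of 4/4 = 32 thirty-second notes, so 3 bars = 96.
Each duration in thirty-second notes: a full sixteenth-note quintuplet (5 notes) (five quintuplet sixteenths span one quarter) = 8; whole = 32; quarter rest = 8; thirty-second note = 1; quarter = 8; eighth = 4; half note = 16; dotted eighth = 6; thirty-second rest = 1; quarter note = 8.
Total: 8 + 32 + 8 + 1 + 8 + 4 + 16 + 6 + 1 + 8 = 92.
92 falls short of 96, so the answer is No.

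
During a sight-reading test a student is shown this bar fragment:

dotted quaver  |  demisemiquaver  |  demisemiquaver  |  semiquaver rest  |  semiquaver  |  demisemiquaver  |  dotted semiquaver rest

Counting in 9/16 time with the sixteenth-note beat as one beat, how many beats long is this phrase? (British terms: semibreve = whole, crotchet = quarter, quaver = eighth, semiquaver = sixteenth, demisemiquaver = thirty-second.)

One sixteenth-note beat = 2 thirty-second notes.
Working in thirty-second notes: dotted quaver = 6; demisemiquaver = 1; demisemiquaver = 1; semiquaver rest = 2; semiquaver = 2; demisemiquaver = 1; dotted semiquaver rest = 3.
Total: 6 + 1 + 1 + 2 + 2 + 1 + 3 = 16.
16 ÷ 2 = 8 beats.

8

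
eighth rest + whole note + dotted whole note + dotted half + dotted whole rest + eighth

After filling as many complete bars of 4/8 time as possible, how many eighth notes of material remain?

One bar of 4/8 = 4 eighth notes.
Express everything in eighth notes: eighth rest = 1; whole note = 8; dotted whole note = 12; dotted half = 6; dotted whole rest = 12; eighth = 1.
Altogether 1 + 8 + 12 + 6 + 12 + 1 = 40.
40 ÷ 4 = 10 complete bars with 0 eighth notes remaining.

0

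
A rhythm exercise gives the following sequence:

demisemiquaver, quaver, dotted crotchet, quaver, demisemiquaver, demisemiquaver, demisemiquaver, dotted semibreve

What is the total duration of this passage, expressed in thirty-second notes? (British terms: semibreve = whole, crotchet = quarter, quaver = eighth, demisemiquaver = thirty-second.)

72

Working in thirty-second notes: demisemiquaver = 1; quaver = 4; dotted crotchet = 12; quaver = 4; demisemiquaver = 1; demisemiquaver = 1; demisemiquaver = 1; dotted semibreve = 48.
Altogether 1 + 4 + 12 + 4 + 1 + 1 + 1 + 48 = 72 thirty-second notes.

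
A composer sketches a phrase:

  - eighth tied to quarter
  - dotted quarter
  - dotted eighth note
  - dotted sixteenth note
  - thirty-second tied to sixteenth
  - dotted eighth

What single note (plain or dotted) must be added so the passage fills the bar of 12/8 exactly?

The bar of 12/8 = 48 thirty-second notes.
Convert each value to thirty-second notes: eighth tied to quarter (eighth + quarter) = 12; dotted quarter = 12; dotted eighth note = 6; dotted sixteenth note = 3; thirty-second tied to sixteenth (thirty-second + sixteenth) = 3; dotted eighth = 6.
Sum: 12 + 12 + 6 + 3 + 3 + 6 = 42.
Remaining: 48 − 42 = 6 thirty-second notes, which is a dotted eighth note.

dotted eighth note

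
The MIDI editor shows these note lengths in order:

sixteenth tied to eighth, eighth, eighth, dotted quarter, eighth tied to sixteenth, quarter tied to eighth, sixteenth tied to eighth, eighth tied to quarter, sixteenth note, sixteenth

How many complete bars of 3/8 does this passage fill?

5

One bar of 3/8 = 6 sixteenth notes.
In sixteenth notes: sixteenth tied to eighth (sixteenth + eighth) = 3; eighth = 2; eighth = 2; dotted quarter = 6; eighth tied to sixteenth (eighth + sixteenth) = 3; quarter tied to eighth (quarter + eighth) = 6; sixteenth tied to eighth (sixteenth + eighth) = 3; eighth tied to quarter (eighth + quarter) = 6; sixteenth note = 1; sixteenth = 1.
Sum: 3 + 2 + 2 + 6 + 3 + 6 + 3 + 6 + 1 + 1 = 33.
33 ÷ 6 = 5 complete bars with 3 left over.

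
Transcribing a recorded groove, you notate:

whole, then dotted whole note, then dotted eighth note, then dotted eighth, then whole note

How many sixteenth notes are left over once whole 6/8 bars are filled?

One bar of 6/8 = 12 sixteenth notes.
Convert each value to sixteenth notes: whole = 16; dotted whole note = 24; dotted eighth note = 3; dotted eighth = 3; whole note = 16.
Sum: 16 + 24 + 3 + 3 + 16 = 62.
62 ÷ 12 = 5 complete bars with 2 sixteenth notes remaining.

2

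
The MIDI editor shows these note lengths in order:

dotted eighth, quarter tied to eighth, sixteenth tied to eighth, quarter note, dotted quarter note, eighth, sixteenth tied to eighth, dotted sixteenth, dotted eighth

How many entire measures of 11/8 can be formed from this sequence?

1

One bar of 11/8 = 44 thirty-second notes.
Express everything in thirty-second notes: dotted eighth = 6; quarter tied to eighth (quarter + eighth) = 12; sixteenth tied to eighth (sixteenth + eighth) = 6; quarter note = 8; dotted quarter note = 12; eighth = 4; sixteenth tied to eighth (sixteenth + eighth) = 6; dotted sixteenth = 3; dotted eighth = 6.
Sum: 6 + 12 + 6 + 8 + 12 + 4 + 6 + 3 + 6 = 63.
63 ÷ 44 = 1 complete bar with 19 left over.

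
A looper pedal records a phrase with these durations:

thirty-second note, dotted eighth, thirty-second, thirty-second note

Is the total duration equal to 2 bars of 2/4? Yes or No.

No

One bar of 2/4 = 16 thirty-second notes, so 2 bars = 32.
Each duration in thirty-second notes: thirty-second note = 1; dotted eighth = 6; thirty-second = 1; thirty-second note = 1.
Altogether 1 + 6 + 1 + 1 = 9.
9 falls short of 32, so the answer is No.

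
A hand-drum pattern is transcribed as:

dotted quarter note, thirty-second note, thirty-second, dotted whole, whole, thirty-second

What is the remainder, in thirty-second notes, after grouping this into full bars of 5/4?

15

One bar of 5/4 = 40 thirty-second notes.
Convert each value to thirty-second notes: dotted quarter note = 12; thirty-second note = 1; thirty-second = 1; dotted whole = 48; whole = 32; thirty-second = 1.
Adding: 12 + 1 + 1 + 48 + 32 + 1 = 95.
95 ÷ 40 = 2 complete bars with 15 thirty-second notes remaining.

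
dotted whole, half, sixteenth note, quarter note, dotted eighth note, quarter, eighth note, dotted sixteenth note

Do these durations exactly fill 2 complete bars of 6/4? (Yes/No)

No

One bar of 6/4 = 48 thirty-second notes, so 2 bars = 96.
Working in thirty-second notes: dotted whole = 48; half = 16; sixteenth note = 2; quarter note = 8; dotted eighth note = 6; quarter = 8; eighth note = 4; dotted sixteenth note = 3.
Adding: 48 + 16 + 2 + 8 + 6 + 8 + 4 + 3 = 95.
95 falls short of 96, so the answer is No.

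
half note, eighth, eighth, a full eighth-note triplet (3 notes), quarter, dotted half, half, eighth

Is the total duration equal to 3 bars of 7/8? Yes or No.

One bar of 7/8 = 7 eighth notes, so 3 bars = 21.
Convert each value to eighth notes: half note = 4; eighth = 1; eighth = 1; a full eighth-note triplet (3 notes) (three triplet eighths span one quarter) = 2; quarter = 2; dotted half = 6; half = 4; eighth = 1.
Total: 4 + 1 + 1 + 2 + 2 + 6 + 4 + 1 = 21.
21 equals 21, so the answer is Yes.

Yes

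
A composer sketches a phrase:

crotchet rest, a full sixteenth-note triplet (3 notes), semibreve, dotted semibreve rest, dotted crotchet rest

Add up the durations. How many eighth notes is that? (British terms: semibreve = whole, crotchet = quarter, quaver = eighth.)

26

Convert each value to eighth notes: crotchet rest = 2; a full sixteenth-note triplet (3 notes) (three triplet sixteenths span one eighth) = 1; semibreve = 8; dotted semibreve rest = 12; dotted crotchet rest = 3.
Sum: 2 + 1 + 8 + 12 + 3 = 26 eighth notes.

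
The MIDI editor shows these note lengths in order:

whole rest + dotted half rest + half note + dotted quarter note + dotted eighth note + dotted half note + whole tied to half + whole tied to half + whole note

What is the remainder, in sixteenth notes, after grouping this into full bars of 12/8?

One bar of 12/8 = 24 sixteenth notes.
Convert each value to sixteenth notes: whole rest = 16; dotted half rest = 12; half note = 8; dotted quarter note = 6; dotted eighth note = 3; dotted half note = 12; whole tied to half (whole + half) = 24; whole tied to half (whole + half) = 24; whole note = 16.
Adding: 16 + 12 + 8 + 6 + 3 + 12 + 24 + 24 + 16 = 121.
121 ÷ 24 = 5 complete bars with 1 sixteenth note remaining.

1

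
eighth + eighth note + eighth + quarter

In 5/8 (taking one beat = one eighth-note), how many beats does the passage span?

One eighth-note beat = 2 sixteenth notes.
Express everything in sixteenth notes: eighth = 2; eighth note = 2; eighth = 2; quarter = 4.
Sum: 2 + 2 + 2 + 4 = 10.
10 ÷ 2 = 5 beats.

5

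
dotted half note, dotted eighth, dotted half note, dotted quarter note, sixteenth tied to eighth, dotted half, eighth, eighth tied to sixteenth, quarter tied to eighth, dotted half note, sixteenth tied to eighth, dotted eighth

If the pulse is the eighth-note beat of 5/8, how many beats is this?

One eighth-note beat = 2 sixteenth notes.
In sixteenth notes: dotted half note = 12; dotted eighth = 3; dotted half note = 12; dotted quarter note = 6; sixteenth tied to eighth (sixteenth + eighth) = 3; dotted half = 12; eighth = 2; eighth tied to sixteenth (eighth + sixteenth) = 3; quarter tied to eighth (quarter + eighth) = 6; dotted half note = 12; sixteenth tied to eighth (sixteenth + eighth) = 3; dotted eighth = 3.
Total: 12 + 3 + 12 + 6 + 3 + 12 + 2 + 3 + 6 + 12 + 3 + 3 = 77.
77 ÷ 2 = 38.5 beats.

38.5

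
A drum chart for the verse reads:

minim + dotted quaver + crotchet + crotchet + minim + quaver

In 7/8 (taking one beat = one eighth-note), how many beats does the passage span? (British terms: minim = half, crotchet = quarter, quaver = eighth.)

14.5

One eighth-note beat = 2 sixteenth notes.
Each duration in sixteenth notes: minim = 8; dotted quaver = 3; crotchet = 4; crotchet = 4; minim = 8; quaver = 2.
Total: 8 + 3 + 4 + 4 + 8 + 2 = 29.
29 ÷ 2 = 14.5 beats.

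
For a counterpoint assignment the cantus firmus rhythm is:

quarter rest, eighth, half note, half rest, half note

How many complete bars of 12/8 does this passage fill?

1

One bar of 12/8 = 12 eighth notes.
Each duration in eighth notes: quarter rest = 2; eighth = 1; half note = 4; half rest = 4; half note = 4.
Sum: 2 + 1 + 4 + 4 + 4 = 15.
15 ÷ 12 = 1 complete bar with 3 left over.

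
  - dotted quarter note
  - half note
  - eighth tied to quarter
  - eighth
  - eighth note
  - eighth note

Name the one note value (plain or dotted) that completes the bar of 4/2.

The bar of 4/2 = 16 eighth notes.
Express everything in eighth notes: dotted quarter note = 3; half note = 4; eighth tied to quarter (eighth + quarter) = 3; eighth = 1; eighth note = 1; eighth note = 1.
Total: 3 + 4 + 3 + 1 + 1 + 1 = 13.
Remaining: 16 − 13 = 3 eighth notes, which is a dotted quarter note.

dotted quarter note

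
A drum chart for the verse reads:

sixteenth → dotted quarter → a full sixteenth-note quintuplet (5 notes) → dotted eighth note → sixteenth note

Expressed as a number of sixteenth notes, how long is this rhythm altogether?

Each duration in sixteenth notes: sixteenth = 1; dotted quarter = 6; a full sixteenth-note quintuplet (5 notes) (five quintuplet sixteenths span one quarter) = 4; dotted eighth note = 3; sixteenth note = 1.
Adding: 1 + 6 + 4 + 3 + 1 = 15 sixteenth notes.

15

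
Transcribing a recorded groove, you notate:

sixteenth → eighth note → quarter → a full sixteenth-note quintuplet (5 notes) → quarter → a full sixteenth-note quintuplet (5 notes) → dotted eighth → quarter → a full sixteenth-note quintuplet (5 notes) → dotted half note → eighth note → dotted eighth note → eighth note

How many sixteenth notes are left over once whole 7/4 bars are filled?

One bar of 7/4 = 28 sixteenth notes.
Working in sixteenth notes: sixteenth = 1; eighth note = 2; quarter = 4; a full sixteenth-note quintuplet (5 notes) (five quintuplet sixteenths span one quarter) = 4; quarter = 4; a full sixteenth-note quintuplet (5 notes) (five quintuplet sixteenths span one quarter) = 4; dotted eighth = 3; quarter = 4; a full sixteenth-note quintuplet (5 notes) (five quintuplet sixteenths span one quarter) = 4; dotted half note = 12; eighth note = 2; dotted eighth note = 3; eighth note = 2.
Sum: 1 + 2 + 4 + 4 + 4 + 4 + 3 + 4 + 4 + 12 + 2 + 3 + 2 = 49.
49 ÷ 28 = 1 complete bar with 21 sixteenth notes remaining.

21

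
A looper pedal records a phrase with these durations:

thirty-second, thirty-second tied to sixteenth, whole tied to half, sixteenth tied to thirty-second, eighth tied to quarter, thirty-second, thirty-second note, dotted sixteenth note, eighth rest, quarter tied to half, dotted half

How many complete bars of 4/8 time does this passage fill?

7

One bar of 4/8 = 16 thirty-second notes.
Convert each value to thirty-second notes: thirty-second = 1; thirty-second tied to sixteenth (thirty-second + sixteenth) = 3; whole tied to half (whole + half) = 48; sixteenth tied to thirty-second (sixteenth + thirty-second) = 3; eighth tied to quarter (eighth + quarter) = 12; thirty-second = 1; thirty-second note = 1; dotted sixteenth note = 3; eighth rest = 4; quarter tied to half (quarter + half) = 24; dotted half = 24.
Total: 1 + 3 + 48 + 3 + 12 + 1 + 1 + 3 + 4 + 24 + 24 = 124.
124 ÷ 16 = 7 complete bars with 12 left over.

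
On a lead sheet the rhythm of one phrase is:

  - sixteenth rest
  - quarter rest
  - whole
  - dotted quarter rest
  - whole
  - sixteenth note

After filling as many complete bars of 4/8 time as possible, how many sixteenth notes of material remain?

4

One bar of 4/8 = 8 sixteenth notes.
Working in sixteenth notes: sixteenth rest = 1; quarter rest = 4; whole = 16; dotted quarter rest = 6; whole = 16; sixteenth note = 1.
Total: 1 + 4 + 16 + 6 + 16 + 1 = 44.
44 ÷ 8 = 5 complete bars with 4 sixteenth notes remaining.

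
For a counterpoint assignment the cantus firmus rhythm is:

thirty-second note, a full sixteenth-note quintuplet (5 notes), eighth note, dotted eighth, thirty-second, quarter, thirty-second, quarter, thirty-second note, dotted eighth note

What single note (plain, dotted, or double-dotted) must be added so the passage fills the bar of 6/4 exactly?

eighth note

The bar of 6/4 = 48 thirty-second notes.
Each duration in thirty-second notes: thirty-second note = 1; a full sixteenth-note quintuplet (5 notes) (five quintuplet sixteenths span one quarter) = 8; eighth note = 4; dotted eighth = 6; thirty-second = 1; quarter = 8; thirty-second = 1; quarter = 8; thirty-second note = 1; dotted eighth note = 6.
Total: 1 + 8 + 4 + 6 + 1 + 8 + 1 + 8 + 1 + 6 = 44.
Remaining: 48 − 44 = 4 thirty-second notes, which is a eighth note.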